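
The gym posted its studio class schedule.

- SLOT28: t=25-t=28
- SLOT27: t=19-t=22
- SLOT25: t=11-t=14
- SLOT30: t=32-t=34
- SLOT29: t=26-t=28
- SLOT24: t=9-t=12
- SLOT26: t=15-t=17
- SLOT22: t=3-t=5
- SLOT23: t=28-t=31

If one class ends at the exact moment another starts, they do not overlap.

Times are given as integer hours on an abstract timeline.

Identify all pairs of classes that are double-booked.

SLOT24 & SLOT25, SLOT28 & SLOT29

Sorted by start: SLOT22, SLOT24, SLOT25, SLOT26, SLOT27, SLOT28, SLOT29, SLOT23, SLOT30.
SLOT24 starts after SLOT22 ends; SLOT22 is clear from here.
SLOT25 starts before SLOT24 ends → SLOT24 and SLOT25 overlap.
SLOT26 starts after SLOT24 ends; SLOT24 is clear from here.
SLOT26 starts after SLOT25 ends; SLOT25 is clear from here.
SLOT27 starts after SLOT26 ends; SLOT26 is clear from here.
SLOT28 starts after SLOT27 ends; SLOT27 is clear from here.
SLOT29 starts before SLOT28 ends → SLOT28 and SLOT29 overlap.
SLOT23 starts exactly when SLOT28 ends (back-to-back, no overlap); SLOT28 is clear from here.
SLOT23 starts exactly when SLOT29 ends (back-to-back, no overlap); SLOT29 is clear from here.
SLOT30 starts after SLOT23 ends.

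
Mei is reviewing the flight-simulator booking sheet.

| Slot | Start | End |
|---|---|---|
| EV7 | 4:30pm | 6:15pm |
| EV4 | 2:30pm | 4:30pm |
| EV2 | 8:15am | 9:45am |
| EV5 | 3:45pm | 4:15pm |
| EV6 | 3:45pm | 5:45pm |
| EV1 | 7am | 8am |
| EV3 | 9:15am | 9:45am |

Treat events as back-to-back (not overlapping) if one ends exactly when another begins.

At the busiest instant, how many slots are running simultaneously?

Sweep the timeline, counting +1 at each start and −1 at each end (ends before starts at a tie):
7am start EV1 → 1
8am end EV1 → 0
8:15am start EV2 → 1
9:15am start EV3 → 2
9:45am end EV2 → 1
9:45am end EV3 → 0
2:30pm start EV4 → 1
3:45pm start EV5 → 2
3:45pm start EV6 → 3
4:15pm end EV5 → 2
4:30pm end EV4 → 1
4:30pm start EV7 → 2
5:45pm end EV6 → 1
6:15pm end EV7 → 0
Peak is 3, at 3:45pm (EV4, EV5, EV6).

3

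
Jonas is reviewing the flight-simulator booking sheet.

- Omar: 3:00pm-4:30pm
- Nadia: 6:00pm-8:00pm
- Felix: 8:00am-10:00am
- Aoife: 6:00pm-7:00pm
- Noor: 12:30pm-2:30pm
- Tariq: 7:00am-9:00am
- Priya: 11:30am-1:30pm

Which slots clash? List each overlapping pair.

Sorted by start: Tariq, Felix, Priya, Noor, Omar, Nadia, Aoife.
Felix starts before Tariq ends → Tariq and Felix overlap.
Priya starts after Tariq ends, so Tariq has no further overlaps.
Priya starts after Felix ends, so Felix has no further overlaps.
Noor starts before Priya ends → Priya and Noor overlap.
Omar starts after Priya ends, so Priya has no further overlaps.
Omar starts after Noor ends, so Noor has no further overlaps.
Nadia starts after Omar ends, so Omar has no further overlaps.
Aoife starts before Nadia ends → Nadia and Aoife overlap.

Aoife & Nadia, Felix & Tariq, Noor & Priya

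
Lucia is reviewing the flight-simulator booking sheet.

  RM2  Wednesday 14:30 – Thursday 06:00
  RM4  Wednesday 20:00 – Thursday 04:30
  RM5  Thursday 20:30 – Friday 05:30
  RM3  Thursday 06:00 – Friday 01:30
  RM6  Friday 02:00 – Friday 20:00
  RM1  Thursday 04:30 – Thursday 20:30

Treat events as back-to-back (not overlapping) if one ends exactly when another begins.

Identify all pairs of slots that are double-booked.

Sorted by start: RM2, RM4, RM1, RM3, RM5, RM6.
RM4 starts before RM2 ends → RM2 and RM4 overlap.
RM1 starts before RM2 ends → RM2 and RM1 overlap.
RM3 starts exactly when RM2 ends (back-to-back, no overlap), so RM2 has no further overlaps.
RM1 starts exactly when RM4 ends (back-to-back, no overlap), so RM4 has no further overlaps.
RM3 starts before RM1 ends → RM1 and RM3 overlap.
RM5 starts exactly when RM1 ends (back-to-back, no overlap), so RM1 has no further overlaps.
RM5 starts before RM3 ends → RM3 and RM5 overlap.
RM6 starts after RM3 ends.
RM6 starts before RM5 ends → RM5 and RM6 overlap.

RM1 & RM2, RM1 & RM3, RM2 & RM4, RM3 & RM5, RM5 & RM6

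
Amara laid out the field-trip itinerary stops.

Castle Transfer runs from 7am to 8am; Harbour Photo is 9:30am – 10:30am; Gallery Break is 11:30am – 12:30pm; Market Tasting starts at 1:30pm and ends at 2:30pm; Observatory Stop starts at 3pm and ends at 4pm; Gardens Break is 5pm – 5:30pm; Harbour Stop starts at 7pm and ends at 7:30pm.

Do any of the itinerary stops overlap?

Sorted by start: Castle Transfer, Harbour Photo, Gallery Break, Market Tasting, Observatory Stop, Gardens Break, Harbour Stop.
Harbour Photo starts after Castle Transfer ends — done with Castle Transfer.
Gallery Break starts after Harbour Photo ends — done with Harbour Photo.
Market Tasting starts after Gallery Break ends — done with Gallery Break.
Observatory Stop starts after Market Tasting ends — done with Market Tasting.
Gardens Break starts after Observatory Stop ends — done with Observatory Stop.
Harbour Stop starts after Gardens Break ends.
Every pair is clear; the schedule has no overlaps.

No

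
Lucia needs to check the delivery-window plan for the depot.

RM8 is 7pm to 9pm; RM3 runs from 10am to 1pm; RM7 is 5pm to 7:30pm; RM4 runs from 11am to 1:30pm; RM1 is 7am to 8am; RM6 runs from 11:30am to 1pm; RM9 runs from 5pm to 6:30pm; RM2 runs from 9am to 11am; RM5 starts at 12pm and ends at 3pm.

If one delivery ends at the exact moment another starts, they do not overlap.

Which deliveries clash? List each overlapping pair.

RM2 & RM3, RM3 & RM4, RM3 & RM5, RM3 & RM6, RM4 & RM5, RM4 & RM6, RM5 & RM6, RM7 & RM8, RM7 & RM9

Sorted by start: RM1, RM2, RM3, RM4, RM6, RM5, RM7, RM9, RM8.
RM2 starts after RM1 ends; RM1 is clear from here.
RM3 starts before RM2 ends → RM2 and RM3 overlap.
RM4 starts exactly when RM2 ends (back-to-back, no overlap); RM2 is clear from here.
RM4 starts before RM3 ends → RM3 and RM4 overlap.
RM6 starts before RM3 ends → RM3 and RM6 overlap.
RM5 starts before RM3 ends → RM3 and RM5 overlap.
RM7 starts after RM3 ends; RM3 is clear from here.
RM6 starts before RM4 ends → RM4 and RM6 overlap.
RM5 starts before RM4 ends → RM4 and RM5 overlap.
RM7 starts after RM4 ends; RM4 is clear from here.
RM5 starts before RM6 ends → RM6 and RM5 overlap.
RM7 starts after RM6 ends; RM6 is clear from here.
RM7 starts after RM5 ends; RM5 is clear from here.
RM9 starts before RM7 ends → RM7 and RM9 overlap.
RM8 starts before RM7 ends → RM7 and RM8 overlap.
RM8 starts after RM9 ends.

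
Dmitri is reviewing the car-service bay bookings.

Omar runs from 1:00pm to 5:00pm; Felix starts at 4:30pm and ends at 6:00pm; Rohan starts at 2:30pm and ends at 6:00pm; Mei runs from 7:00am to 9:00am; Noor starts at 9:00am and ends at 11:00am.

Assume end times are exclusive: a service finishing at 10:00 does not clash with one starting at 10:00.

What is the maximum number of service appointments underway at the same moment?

Walk through starts and ends in time order (an end at T is processed before a start at T):
7:00am start Mei → 1
9:00am end Mei → 0
9:00am start Noor → 1
11:00am end Noor → 0
1:00pm start Omar → 1
2:30pm start Rohan → 2
4:30pm start Felix → 3
5:00pm end Omar → 2
6:00pm end Felix → 1
6:00pm end Rohan → 0
Peak is 3, at 4:30pm (Felix, Omar, Rohan).

3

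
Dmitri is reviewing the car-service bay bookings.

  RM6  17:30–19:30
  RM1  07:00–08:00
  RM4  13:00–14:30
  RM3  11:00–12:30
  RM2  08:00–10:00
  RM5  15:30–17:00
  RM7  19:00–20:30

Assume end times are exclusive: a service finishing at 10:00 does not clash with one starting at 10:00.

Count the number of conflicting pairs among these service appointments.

Sorted by start: RM1, RM2, RM3, RM4, RM5, RM6, RM7.
RM2 starts exactly when RM1 ends (back-to-back, no overlap); RM1 is clear from here.
RM3 starts after RM2 ends; RM2 is clear from here.
RM4 starts after RM3 ends; RM3 is clear from here.
RM5 starts after RM4 ends; RM4 is clear from here.
RM6 starts after RM5 ends; RM5 is clear from here.
RM7 starts before RM6 ends → RM6 and RM7 overlap.
Overlapping pairs: RM6 & RM7 — 1 in total.

1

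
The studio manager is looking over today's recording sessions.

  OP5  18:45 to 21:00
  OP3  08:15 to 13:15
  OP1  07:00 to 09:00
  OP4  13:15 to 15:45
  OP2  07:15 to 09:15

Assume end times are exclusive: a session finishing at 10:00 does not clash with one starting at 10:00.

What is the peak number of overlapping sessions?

3

Walk through starts and ends in time order (an end at T is processed before a start at T):
07:00 start OP1 → 1
07:15 start OP2 → 2
08:15 start OP3 → 3
09:00 end OP1 → 2
09:15 end OP2 → 1
13:15 end OP3 → 0
13:15 start OP4 → 1
15:45 end OP4 → 0
18:45 start OP5 → 1
21:00 end OP5 → 0
Peak is 3, at 08:15 (OP1, OP2, OP3).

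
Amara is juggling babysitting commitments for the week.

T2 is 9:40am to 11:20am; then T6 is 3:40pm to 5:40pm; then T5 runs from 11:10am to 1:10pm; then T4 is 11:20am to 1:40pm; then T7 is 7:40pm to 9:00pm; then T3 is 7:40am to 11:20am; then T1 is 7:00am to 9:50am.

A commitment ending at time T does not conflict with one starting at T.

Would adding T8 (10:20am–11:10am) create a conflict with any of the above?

Yes — it overlaps T2, T3

T1: ends 9:50am at or before T8 starts 10:20am → clear.
T3: starts 7:40am before T8 ends 11:10am, and ends 11:20am after T8 starts 10:20am → overlap.
T2: starts 9:40am before T8 ends 11:10am, and ends 11:20am after T8 starts 10:20am → overlap.
T5: starts 11:10am at or after T8 ends 11:10am → clear.
T4: starts 11:20am at or after T8 ends 11:10am → clear.
T6: starts 3:40pm at or after T8 ends 11:10am → clear.
T7: starts 7:40pm at or after T8 ends 11:10am → clear.
T8 overlaps T2, T3.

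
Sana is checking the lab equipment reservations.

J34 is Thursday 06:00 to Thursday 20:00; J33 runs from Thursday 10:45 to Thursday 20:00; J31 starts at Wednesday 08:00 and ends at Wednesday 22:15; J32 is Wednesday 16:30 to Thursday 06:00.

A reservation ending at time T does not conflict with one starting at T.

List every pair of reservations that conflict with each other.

Sorted by start: J31, J32, J34, J33.
J32 starts before J31 ends → J31 and J32 overlap.
J34 starts after J31 ends; J31 is clear from here.
J34 starts exactly when J32 ends (back-to-back, no overlap); J32 is clear from here.
J33 starts before J34 ends → J34 and J33 overlap.

J31 & J32, J33 & J34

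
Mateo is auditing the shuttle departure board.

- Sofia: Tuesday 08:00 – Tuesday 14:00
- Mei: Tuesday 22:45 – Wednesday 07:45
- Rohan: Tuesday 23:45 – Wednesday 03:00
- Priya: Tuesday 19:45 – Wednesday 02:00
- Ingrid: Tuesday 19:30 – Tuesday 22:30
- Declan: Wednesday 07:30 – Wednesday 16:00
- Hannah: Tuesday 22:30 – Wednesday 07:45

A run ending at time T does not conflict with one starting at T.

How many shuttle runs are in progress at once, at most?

Walk through starts and ends in time order (an end at T is processed before a start at T):
Tuesday 08:00 start Sofia → 1
Tuesday 14:00 end Sofia → 0
Tuesday 19:30 start Ingrid → 1
Tuesday 19:45 start Priya → 2
Tuesday 22:30 end Ingrid → 1
Tuesday 22:30 start Hannah → 2
Tuesday 22:45 start Mei → 3
Tuesday 23:45 start Rohan → 4
Wednesday 02:00 end Priya → 3
Wednesday 03:00 end Rohan → 2
Wednesday 07:30 start Declan → 3
Wednesday 07:45 end Hannah → 2
Wednesday 07:45 end Mei → 1
Wednesday 16:00 end Declan → 0
Peak is 4, at Tuesday 23:45 (Hannah, Mei, Priya, Rohan).

4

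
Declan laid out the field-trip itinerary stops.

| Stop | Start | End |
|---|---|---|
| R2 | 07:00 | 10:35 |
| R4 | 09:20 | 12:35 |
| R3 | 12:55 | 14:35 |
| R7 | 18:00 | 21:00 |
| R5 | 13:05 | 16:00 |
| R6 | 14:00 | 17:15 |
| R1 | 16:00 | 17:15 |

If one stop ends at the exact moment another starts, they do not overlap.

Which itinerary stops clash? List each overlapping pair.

R1 & R6, R2 & R4, R3 & R5, R3 & R6, R5 & R6

Sorted by start: R2, R4, R3, R5, R6, R1, R7.
R4 starts before R2 ends → R2 and R4 overlap.
R3 starts after R2 ends, so R2 has no further overlaps.
R3 starts after R4 ends, so R4 has no further overlaps.
R5 starts before R3 ends → R3 and R5 overlap.
R6 starts before R3 ends → R3 and R6 overlap.
R1 starts after R3 ends, so R3 has no further overlaps.
R6 starts before R5 ends → R5 and R6 overlap.
R1 starts exactly when R5 ends (back-to-back, no overlap), so R5 has no further overlaps.
R1 starts before R6 ends → R6 and R1 overlap.
R7 starts after R6 ends.
R7 starts after R1 ends.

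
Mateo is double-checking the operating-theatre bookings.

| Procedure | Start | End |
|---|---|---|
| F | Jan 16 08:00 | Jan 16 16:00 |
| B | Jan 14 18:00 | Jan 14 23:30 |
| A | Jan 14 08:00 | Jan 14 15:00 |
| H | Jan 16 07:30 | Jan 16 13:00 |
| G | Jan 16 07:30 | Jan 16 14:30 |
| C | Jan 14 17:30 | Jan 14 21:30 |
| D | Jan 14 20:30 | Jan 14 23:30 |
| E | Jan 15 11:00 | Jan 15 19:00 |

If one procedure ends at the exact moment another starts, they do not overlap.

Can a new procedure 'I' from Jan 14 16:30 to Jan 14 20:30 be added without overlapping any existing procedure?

A: ends Jan 14 15:00 at or before I starts Jan 14 16:30 → clear.
C: starts Jan 14 17:30 before I ends Jan 14 20:30, and ends Jan 14 21:30 after I starts Jan 14 16:30 → overlap.
B: starts Jan 14 18:00 before I ends Jan 14 20:30, and ends Jan 14 23:30 after I starts Jan 14 16:30 → overlap.
D: starts Jan 14 20:30 at or after I ends Jan 14 20:30 → clear.
E: starts Jan 15 11:00 at or after I ends Jan 14 20:30 → clear.
G: starts Jan 16 07:30 at or after I ends Jan 14 20:30 → clear.
H: starts Jan 16 07:30 at or after I ends Jan 14 20:30 → clear.
F: starts Jan 16 08:00 at or after I ends Jan 14 20:30 → clear.
I overlaps B, C.

No — it overlaps B, C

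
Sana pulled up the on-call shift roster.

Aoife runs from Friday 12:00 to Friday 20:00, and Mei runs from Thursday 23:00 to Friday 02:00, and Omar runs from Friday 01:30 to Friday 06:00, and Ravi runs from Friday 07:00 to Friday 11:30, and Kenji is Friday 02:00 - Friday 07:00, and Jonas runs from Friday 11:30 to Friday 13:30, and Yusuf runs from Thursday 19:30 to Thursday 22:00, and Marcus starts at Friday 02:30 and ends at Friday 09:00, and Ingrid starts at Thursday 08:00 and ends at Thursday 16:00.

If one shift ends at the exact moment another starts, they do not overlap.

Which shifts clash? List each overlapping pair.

Sorted by start: Ingrid, Yusuf, Mei, Omar, Kenji, Marcus, Ravi, Jonas, Aoife.
Yusuf starts after Ingrid ends, so Ingrid has no further overlaps.
Mei starts after Yusuf ends, so Yusuf has no further overlaps.
Omar starts before Mei ends → Mei and Omar overlap.
Kenji starts exactly when Mei ends (back-to-back, no overlap), so Mei has no further overlaps.
Kenji starts before Omar ends → Omar and Kenji overlap.
Marcus starts before Omar ends → Omar and Marcus overlap.
Ravi starts after Omar ends, so Omar has no further overlaps.
Marcus starts before Kenji ends → Kenji and Marcus overlap.
Ravi starts exactly when Kenji ends (back-to-back, no overlap), so Kenji has no further overlaps.
Ravi starts before Marcus ends → Marcus and Ravi overlap.
Jonas starts after Marcus ends, so Marcus has no further overlaps.
Jonas starts exactly when Ravi ends (back-to-back, no overlap), so Ravi has no further overlaps.
Aoife starts before Jonas ends → Jonas and Aoife overlap.

Aoife & Jonas, Kenji & Marcus, Kenji & Omar, Marcus & Omar, Marcus & Ravi, Mei & Omar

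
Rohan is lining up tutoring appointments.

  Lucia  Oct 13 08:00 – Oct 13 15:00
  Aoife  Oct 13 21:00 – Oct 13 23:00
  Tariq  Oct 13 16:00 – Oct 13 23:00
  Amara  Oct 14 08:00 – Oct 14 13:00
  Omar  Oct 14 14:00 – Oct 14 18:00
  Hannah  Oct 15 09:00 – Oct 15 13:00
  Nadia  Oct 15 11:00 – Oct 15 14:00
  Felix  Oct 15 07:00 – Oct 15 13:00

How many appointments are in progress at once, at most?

3

Sort all start/end points and keep a running count:
Oct 13 08:00 start Lucia → 1
Oct 13 15:00 end Lucia → 0
Oct 13 16:00 start Tariq → 1
Oct 13 21:00 start Aoife → 2
Oct 13 23:00 end Aoife → 1
Oct 13 23:00 end Tariq → 0
Oct 14 08:00 start Amara → 1
Oct 14 13:00 end Amara → 0
Oct 14 14:00 start Omar → 1
Oct 14 18:00 end Omar → 0
Oct 15 07:00 start Felix → 1
Oct 15 09:00 start Hannah → 2
Oct 15 11:00 start Nadia → 3
Oct 15 13:00 end Felix → 2
Oct 15 13:00 end Hannah → 1
Oct 15 14:00 end Nadia → 0
Peak is 3, at Oct 15 11:00 (Felix, Hannah, Nadia).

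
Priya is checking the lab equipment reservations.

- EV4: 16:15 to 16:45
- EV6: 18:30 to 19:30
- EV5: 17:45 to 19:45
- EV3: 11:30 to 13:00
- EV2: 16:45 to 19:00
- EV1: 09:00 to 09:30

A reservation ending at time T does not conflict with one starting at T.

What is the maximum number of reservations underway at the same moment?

3

Sort all start/end points and keep a running count:
09:00 start EV1 → 1
09:30 end EV1 → 0
11:30 start EV3 → 1
13:00 end EV3 → 0
16:15 start EV4 → 1
16:45 end EV4 → 0
16:45 start EV2 → 1
17:45 start EV5 → 2
18:30 start EV6 → 3
19:00 end EV2 → 2
19:30 end EV6 → 1
19:45 end EV5 → 0
Peak is 3, at 18:30 (EV2, EV5, EV6).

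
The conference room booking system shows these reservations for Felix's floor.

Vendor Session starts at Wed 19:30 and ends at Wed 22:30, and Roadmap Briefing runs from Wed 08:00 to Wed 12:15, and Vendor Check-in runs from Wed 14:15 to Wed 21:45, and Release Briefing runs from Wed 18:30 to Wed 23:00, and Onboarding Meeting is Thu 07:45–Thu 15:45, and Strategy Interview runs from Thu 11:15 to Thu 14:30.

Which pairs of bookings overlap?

Onboarding Meeting & Strategy Interview, Release Briefing & Vendor Check-in, Release Briefing & Vendor Session, Vendor Check-in & Vendor Session

Sorted by start: Roadmap Briefing, Vendor Check-in, Release Briefing, Vendor Session, Onboarding Meeting, Strategy Interview.
Vendor Check-in starts after Roadmap Briefing ends — done with Roadmap Briefing.
Release Briefing starts before Vendor Check-in ends → Vendor Check-in and Release Briefing overlap.
Vendor Session starts before Vendor Check-in ends → Vendor Check-in and Vendor Session overlap.
Onboarding Meeting starts after Vendor Check-in ends — done with Vendor Check-in.
Vendor Session starts before Release Briefing ends → Release Briefing and Vendor Session overlap.
Onboarding Meeting starts after Release Briefing ends — done with Release Briefing.
Onboarding Meeting starts after Vendor Session ends — done with Vendor Session.
Strategy Interview starts before Onboarding Meeting ends → Onboarding Meeting and Strategy Interview overlap.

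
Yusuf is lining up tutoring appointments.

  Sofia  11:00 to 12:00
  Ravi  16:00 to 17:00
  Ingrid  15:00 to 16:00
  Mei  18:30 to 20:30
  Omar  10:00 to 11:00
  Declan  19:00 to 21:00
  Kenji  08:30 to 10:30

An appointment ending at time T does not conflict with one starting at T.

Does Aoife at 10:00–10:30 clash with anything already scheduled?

Yes — it overlaps Kenji, Omar

Kenji: starts 08:30 before Aoife ends 10:30, and ends 10:30 after Aoife starts 10:00 → overlap.
Omar: starts 10:00 before Aoife ends 10:30, and ends 11:00 after Aoife starts 10:00 → overlap.
Sofia: starts 11:00 at or after Aoife ends 10:30 → clear.
Ingrid: starts 15:00 at or after Aoife ends 10:30 → clear.
Ravi: starts 16:00 at or after Aoife ends 10:30 → clear.
Mei: starts 18:30 at or after Aoife ends 10:30 → clear.
Declan: starts 19:00 at or after Aoife ends 10:30 → clear.
Aoife overlaps Kenji, Omar.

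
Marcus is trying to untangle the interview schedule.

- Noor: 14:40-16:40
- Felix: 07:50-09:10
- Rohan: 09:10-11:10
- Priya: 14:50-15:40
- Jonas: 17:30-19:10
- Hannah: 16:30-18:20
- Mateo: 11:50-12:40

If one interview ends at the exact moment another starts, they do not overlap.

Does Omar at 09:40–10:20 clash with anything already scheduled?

Felix: ends 09:10 at or before Omar starts 09:40 → clear.
Rohan: starts 09:10 before Omar ends 10:20, and ends 11:10 after Omar starts 09:40 → overlap.
Mateo: starts 11:50 at or after Omar ends 10:20 → clear.
Noor: starts 14:40 at or after Omar ends 10:20 → clear.
Priya: starts 14:50 at or after Omar ends 10:20 → clear.
Hannah: starts 16:30 at or after Omar ends 10:20 → clear.
Jonas: starts 17:30 at or after Omar ends 10:20 → clear.
Omar overlaps Rohan.

Yes — it overlaps Rohan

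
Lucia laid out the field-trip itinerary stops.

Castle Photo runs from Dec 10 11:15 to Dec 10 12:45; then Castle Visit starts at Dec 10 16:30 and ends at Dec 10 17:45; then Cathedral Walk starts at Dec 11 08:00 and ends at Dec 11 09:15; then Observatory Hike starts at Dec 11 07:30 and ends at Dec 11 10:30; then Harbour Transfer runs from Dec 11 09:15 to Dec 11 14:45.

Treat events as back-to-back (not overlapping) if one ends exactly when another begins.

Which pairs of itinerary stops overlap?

Check each pair: they overlap iff neither finishes before the other starts.
Sorted by start: Castle Photo, Castle Visit, Observatory Hike, Cathedral Walk, Harbour Transfer.
Castle Visit starts after Castle Photo ends — done with Castle Photo.
Observatory Hike starts after Castle Visit ends — done with Castle Visit.
Cathedral Walk starts before Observatory Hike ends → Observatory Hike and Cathedral Walk overlap.
Harbour Transfer starts before Observatory Hike ends → Observatory Hike and Harbour Transfer overlap.
Harbour Transfer starts exactly when Cathedral Walk ends (back-to-back, no overlap).

Cathedral Walk & Observatory Hike, Harbour Transfer & Observatory Hike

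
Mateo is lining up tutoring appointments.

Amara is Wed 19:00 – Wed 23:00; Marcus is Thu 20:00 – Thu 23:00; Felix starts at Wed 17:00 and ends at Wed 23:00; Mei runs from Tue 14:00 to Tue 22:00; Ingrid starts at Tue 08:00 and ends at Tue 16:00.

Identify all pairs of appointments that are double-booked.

Amara & Felix, Ingrid & Mei

Sorted by start: Ingrid, Mei, Felix, Amara, Marcus.
Mei starts before Ingrid ends → Ingrid and Mei overlap.
Felix starts after Ingrid ends, so nothing later overlaps Ingrid either.
Felix starts after Mei ends, so nothing later overlaps Mei either.
Amara starts before Felix ends → Felix and Amara overlap.
Marcus starts after Felix ends.
Marcus starts after Amara ends.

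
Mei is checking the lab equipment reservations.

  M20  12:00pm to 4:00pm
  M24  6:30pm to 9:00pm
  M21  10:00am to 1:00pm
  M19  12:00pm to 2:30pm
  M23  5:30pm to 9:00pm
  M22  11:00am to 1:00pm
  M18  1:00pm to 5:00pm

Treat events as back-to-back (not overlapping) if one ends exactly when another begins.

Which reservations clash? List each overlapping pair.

Sorted by start: M21, M22, M19, M20, M18, M23, M24.
M22 starts before M21 ends → M21 and M22 overlap.
M19 starts before M21 ends → M21 and M19 overlap.
M20 starts before M21 ends → M21 and M20 overlap.
M18 starts exactly when M21 ends (back-to-back, no overlap), so M21 has no further overlaps.
M19 starts before M22 ends → M22 and M19 overlap.
M20 starts before M22 ends → M22 and M20 overlap.
M18 starts exactly when M22 ends (back-to-back, no overlap), so M22 has no further overlaps.
M20 starts before M19 ends → M19 and M20 overlap.
M18 starts before M19 ends → M19 and M18 overlap.
M23 starts after M19 ends, so M19 has no further overlaps.
M18 starts before M20 ends → M20 and M18 overlap.
M23 starts after M20 ends, so M20 has no further overlaps.
M23 starts after M18 ends, so M18 has no further overlaps.
M24 starts before M23 ends → M23 and M24 overlap.

M18 & M19, M18 & M20, M19 & M20, M19 & M21, M19 & M22, M20 & M21, M20 & M22, M21 & M22, M23 & M24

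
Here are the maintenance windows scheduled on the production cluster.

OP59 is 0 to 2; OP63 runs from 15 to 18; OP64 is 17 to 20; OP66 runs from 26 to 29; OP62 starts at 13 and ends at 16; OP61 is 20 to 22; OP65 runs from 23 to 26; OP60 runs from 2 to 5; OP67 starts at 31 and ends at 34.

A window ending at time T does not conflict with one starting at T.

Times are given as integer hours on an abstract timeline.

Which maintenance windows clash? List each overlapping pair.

OP62 & OP63, OP63 & OP64

Check each pair: they overlap iff neither finishes before the other starts.
Sorted by start: OP59, OP60, OP62, OP63, OP64, OP61, OP65, OP66, OP67.
OP60 starts exactly when OP59 ends (back-to-back, no overlap), so nothing later overlaps OP59 either.
OP62 starts after OP60 ends, so nothing later overlaps OP60 either.
OP63 starts before OP62 ends → OP62 and OP63 overlap.
OP64 starts after OP62 ends, so nothing later overlaps OP62 either.
OP64 starts before OP63 ends → OP63 and OP64 overlap.
OP61 starts after OP63 ends, so nothing later overlaps OP63 either.
OP61 starts exactly when OP64 ends (back-to-back, no overlap), so nothing later overlaps OP64 either.
OP65 starts after OP61 ends, so nothing later overlaps OP61 either.
OP66 starts exactly when OP65 ends (back-to-back, no overlap), so nothing later overlaps OP65 either.
OP67 starts after OP66 ends.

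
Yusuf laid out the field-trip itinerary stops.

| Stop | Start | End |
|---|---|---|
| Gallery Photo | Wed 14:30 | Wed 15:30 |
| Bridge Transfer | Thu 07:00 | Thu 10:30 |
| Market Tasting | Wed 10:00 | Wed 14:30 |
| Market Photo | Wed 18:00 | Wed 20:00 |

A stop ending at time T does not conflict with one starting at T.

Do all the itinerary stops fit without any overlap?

Yes

Two intervals overlap when each starts before the other ends.
Sorted by start: Market Tasting, Gallery Photo, Market Photo, Bridge Transfer.
Gallery Photo starts exactly when Market Tasting ends (back-to-back, no overlap) — done with Market Tasting.
Market Photo starts after Gallery Photo ends — done with Gallery Photo.
Bridge Transfer starts after Market Photo ends.
Every pair is clear; the schedule has no overlaps.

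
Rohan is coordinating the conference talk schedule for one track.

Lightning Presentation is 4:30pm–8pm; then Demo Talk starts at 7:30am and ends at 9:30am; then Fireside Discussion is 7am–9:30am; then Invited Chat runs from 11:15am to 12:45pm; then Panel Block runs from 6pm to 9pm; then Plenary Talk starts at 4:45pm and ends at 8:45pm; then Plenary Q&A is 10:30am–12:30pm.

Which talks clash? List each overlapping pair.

Sorted by start: Fireside Discussion, Demo Talk, Plenary Q&A, Invited Chat, Lightning Presentation, Plenary Talk, Panel Block.
Demo Talk starts before Fireside Discussion ends → Fireside Discussion and Demo Talk overlap.
Plenary Q&A starts after Fireside Discussion ends — done with Fireside Discussion.
Plenary Q&A starts after Demo Talk ends — done with Demo Talk.
Invited Chat starts before Plenary Q&A ends → Plenary Q&A and Invited Chat overlap.
Lightning Presentation starts after Plenary Q&A ends — done with Plenary Q&A.
Lightning Presentation starts after Invited Chat ends — done with Invited Chat.
Plenary Talk starts before Lightning Presentation ends → Lightning Presentation and Plenary Talk overlap.
Panel Block starts before Lightning Presentation ends → Lightning Presentation and Panel Block overlap.
Panel Block starts before Plenary Talk ends → Plenary Talk and Panel Block overlap.

Demo Talk & Fireside Discussion, Invited Chat & Plenary Q&A, Lightning Presentation & Panel Block, Lightning Presentation & Plenary Talk, Panel Block & Plenary Talk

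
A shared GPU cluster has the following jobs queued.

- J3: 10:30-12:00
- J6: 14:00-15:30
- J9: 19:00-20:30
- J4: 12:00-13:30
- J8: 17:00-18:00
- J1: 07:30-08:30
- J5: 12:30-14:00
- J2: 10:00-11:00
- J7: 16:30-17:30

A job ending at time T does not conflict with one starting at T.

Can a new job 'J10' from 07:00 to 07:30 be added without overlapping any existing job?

Yes — the slot is free

J1: starts 07:30 at or after J10 ends 07:30 → clear.
J2: starts 10:00 at or after J10 ends 07:30 → clear.
J3: starts 10:30 at or after J10 ends 07:30 → clear.
J4: starts 12:00 at or after J10 ends 07:30 → clear.
J5: starts 12:30 at or after J10 ends 07:30 → clear.
J6: starts 14:00 at or after J10 ends 07:30 → clear.
J7: starts 16:30 at or after J10 ends 07:30 → clear.
J8: starts 17:00 at or after J10 ends 07:30 → clear.
J9: starts 19:00 at or after J10 ends 07:30 → clear.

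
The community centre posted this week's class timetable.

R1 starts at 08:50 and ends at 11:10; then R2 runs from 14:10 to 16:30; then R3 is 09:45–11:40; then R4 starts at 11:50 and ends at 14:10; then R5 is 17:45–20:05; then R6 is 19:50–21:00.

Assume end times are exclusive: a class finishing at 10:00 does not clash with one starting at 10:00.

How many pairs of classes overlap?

2

Sorted by start: R1, R3, R4, R2, R5, R6.
R3 starts before R1 ends → R1 and R3 overlap.
R4 starts after R1 ends, so nothing later overlaps R1 either.
R4 starts after R3 ends, so nothing later overlaps R3 either.
R2 starts exactly when R4 ends (back-to-back, no overlap), so nothing later overlaps R4 either.
R5 starts after R2 ends, so nothing later overlaps R2 either.
R6 starts before R5 ends → R5 and R6 overlap.
Overlapping pairs: R1 & R3, R5 & R6 — 2 in total.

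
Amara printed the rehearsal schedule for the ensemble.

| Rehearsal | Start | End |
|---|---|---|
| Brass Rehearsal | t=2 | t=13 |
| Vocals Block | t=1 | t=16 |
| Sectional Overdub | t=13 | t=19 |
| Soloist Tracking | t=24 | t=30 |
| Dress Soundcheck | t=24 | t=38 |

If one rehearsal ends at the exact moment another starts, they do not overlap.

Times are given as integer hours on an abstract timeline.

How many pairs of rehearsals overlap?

3

Sorted by start: Vocals Block, Brass Rehearsal, Sectional Overdub, Soloist Tracking, Dress Soundcheck.
Brass Rehearsal starts before Vocals Block ends → Vocals Block and Brass Rehearsal overlap.
Sectional Overdub starts before Vocals Block ends → Vocals Block and Sectional Overdub overlap.
Soloist Tracking starts after Vocals Block ends, so nothing later overlaps Vocals Block either.
Sectional Overdub starts exactly when Brass Rehearsal ends (back-to-back, no overlap), so nothing later overlaps Brass Rehearsal either.
Soloist Tracking starts after Sectional Overdub ends, so nothing later overlaps Sectional Overdub either.
Dress Soundcheck starts before Soloist Tracking ends → Soloist Tracking and Dress Soundcheck overlap.
Overlapping pairs: Brass Rehearsal & Vocals Block, Dress Soundcheck & Soloist Tracking, Sectional Overdub & Vocals Block — 3 in total.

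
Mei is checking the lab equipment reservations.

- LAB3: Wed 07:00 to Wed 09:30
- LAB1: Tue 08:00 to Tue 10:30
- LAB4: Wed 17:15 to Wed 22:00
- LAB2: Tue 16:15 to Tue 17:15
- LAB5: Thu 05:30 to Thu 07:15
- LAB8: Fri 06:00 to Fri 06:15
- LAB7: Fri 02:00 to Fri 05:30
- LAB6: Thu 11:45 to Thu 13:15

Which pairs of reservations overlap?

Check each pair: they overlap iff neither finishes before the other starts.
Sorted by start: LAB1, LAB2, LAB3, LAB4, LAB5, LAB6, LAB7, LAB8.
LAB2 starts after LAB1 ends, so LAB1 has no further overlaps.
LAB3 starts after LAB2 ends, so LAB2 has no further overlaps.
LAB4 starts after LAB3 ends, so LAB3 has no further overlaps.
LAB5 starts after LAB4 ends, so LAB4 has no further overlaps.
LAB6 starts after LAB5 ends, so LAB5 has no further overlaps.
LAB7 starts after LAB6 ends, so LAB6 has no further overlaps.
LAB8 starts after LAB7 ends.

none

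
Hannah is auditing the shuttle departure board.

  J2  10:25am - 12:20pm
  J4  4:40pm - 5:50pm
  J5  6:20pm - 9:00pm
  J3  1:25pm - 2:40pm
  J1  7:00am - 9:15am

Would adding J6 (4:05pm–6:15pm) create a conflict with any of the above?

J1: ends 9:15am at or before J6 starts 4:05pm → clear.
J2: ends 12:20pm at or before J6 starts 4:05pm → clear.
J3: ends 2:40pm at or before J6 starts 4:05pm → clear.
J4: starts 4:40pm before J6 ends 6:15pm, and ends 5:50pm after J6 starts 4:05pm → overlap.
J5: starts 6:20pm at or after J6 ends 6:15pm → clear.
J6 overlaps J4.

Yes — it overlaps J4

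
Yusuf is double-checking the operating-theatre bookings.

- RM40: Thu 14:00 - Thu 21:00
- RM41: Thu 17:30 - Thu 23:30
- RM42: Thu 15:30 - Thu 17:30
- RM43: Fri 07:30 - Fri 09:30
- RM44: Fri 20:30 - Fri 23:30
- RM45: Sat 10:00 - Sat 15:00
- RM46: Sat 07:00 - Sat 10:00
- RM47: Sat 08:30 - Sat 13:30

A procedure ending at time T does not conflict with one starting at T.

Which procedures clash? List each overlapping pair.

Sorted by start: RM40, RM42, RM41, RM43, RM44, RM46, RM47, RM45.
RM42 starts before RM40 ends → RM40 and RM42 overlap.
RM41 starts before RM40 ends → RM40 and RM41 overlap.
RM43 starts after RM40 ends; RM40 is clear from here.
RM41 starts exactly when RM42 ends (back-to-back, no overlap); RM42 is clear from here.
RM43 starts after RM41 ends; RM41 is clear from here.
RM44 starts after RM43 ends; RM43 is clear from here.
RM46 starts after RM44 ends; RM44 is clear from here.
RM47 starts before RM46 ends → RM46 and RM47 overlap.
RM45 starts exactly when RM46 ends (back-to-back, no overlap).
RM45 starts before RM47 ends → RM47 and RM45 overlap.

RM40 & RM41, RM40 & RM42, RM45 & RM47, RM46 & RM47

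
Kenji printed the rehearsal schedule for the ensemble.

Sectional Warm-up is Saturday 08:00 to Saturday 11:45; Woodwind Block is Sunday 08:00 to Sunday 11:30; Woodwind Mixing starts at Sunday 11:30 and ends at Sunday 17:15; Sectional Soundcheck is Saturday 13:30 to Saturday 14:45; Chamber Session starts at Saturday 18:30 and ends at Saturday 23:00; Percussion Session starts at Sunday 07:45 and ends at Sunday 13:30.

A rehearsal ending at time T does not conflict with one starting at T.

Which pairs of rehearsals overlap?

Percussion Session & Woodwind Block, Percussion Session & Woodwind Mixing

Sorted by start: Sectional Warm-up, Sectional Soundcheck, Chamber Session, Percussion Session, Woodwind Block, Woodwind Mixing.
Sectional Soundcheck starts after Sectional Warm-up ends, so Sectional Warm-up has no further overlaps.
Chamber Session starts after Sectional Soundcheck ends, so Sectional Soundcheck has no further overlaps.
Percussion Session starts after Chamber Session ends, so Chamber Session has no further overlaps.
Woodwind Block starts before Percussion Session ends → Percussion Session and Woodwind Block overlap.
Woodwind Mixing starts before Percussion Session ends → Percussion Session and Woodwind Mixing overlap.
Woodwind Mixing starts exactly when Woodwind Block ends (back-to-back, no overlap).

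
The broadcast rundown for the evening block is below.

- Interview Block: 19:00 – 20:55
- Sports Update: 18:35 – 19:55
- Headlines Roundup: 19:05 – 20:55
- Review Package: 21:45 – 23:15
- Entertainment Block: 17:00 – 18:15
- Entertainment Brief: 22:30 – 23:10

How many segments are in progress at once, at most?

Sort all start/end points and keep a running count:
17:00 start Entertainment Block → 1
18:15 end Entertainment Block → 0
18:35 start Sports Update → 1
19:00 start Interview Block → 2
19:05 start Headlines Roundup → 3
19:55 end Sports Update → 2
20:55 end Headlines Roundup → 1
20:55 end Interview Block → 0
21:45 start Review Package → 1
22:30 start Entertainment Brief → 2
23:10 end Entertainment Brief → 1
23:15 end Review Package → 0
Peak is 3, at 19:05 (Headlines Roundup, Interview Block, Sports Update).

3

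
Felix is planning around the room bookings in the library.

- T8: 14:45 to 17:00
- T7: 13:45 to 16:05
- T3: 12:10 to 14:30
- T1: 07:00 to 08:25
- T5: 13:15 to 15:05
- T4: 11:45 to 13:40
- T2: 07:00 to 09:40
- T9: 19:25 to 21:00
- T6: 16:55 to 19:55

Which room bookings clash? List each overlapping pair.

T1 & T2, T3 & T4, T3 & T5, T3 & T7, T4 & T5, T5 & T7, T5 & T8, T6 & T8, T6 & T9, T7 & T8

Two intervals overlap when each starts before the other ends.
Sorted by start: T1, T2, T4, T3, T5, T7, T8, T6, T9.
T2 starts before T1 ends → T1 and T2 overlap.
T4 starts after T1 ends; T1 is clear from here.
T4 starts after T2 ends; T2 is clear from here.
T3 starts before T4 ends → T4 and T3 overlap.
T5 starts before T4 ends → T4 and T5 overlap.
T7 starts after T4 ends; T4 is clear from here.
T5 starts before T3 ends → T3 and T5 overlap.
T7 starts before T3 ends → T3 and T7 overlap.
T8 starts after T3 ends; T3 is clear from here.
T7 starts before T5 ends → T5 and T7 overlap.
T8 starts before T5 ends → T5 and T8 overlap.
T6 starts after T5 ends; T5 is clear from here.
T8 starts before T7 ends → T7 and T8 overlap.
T6 starts after T7 ends; T7 is clear from here.
T6 starts before T8 ends → T8 and T6 overlap.
T9 starts after T8 ends.
T9 starts before T6 ends → T6 and T9 overlap.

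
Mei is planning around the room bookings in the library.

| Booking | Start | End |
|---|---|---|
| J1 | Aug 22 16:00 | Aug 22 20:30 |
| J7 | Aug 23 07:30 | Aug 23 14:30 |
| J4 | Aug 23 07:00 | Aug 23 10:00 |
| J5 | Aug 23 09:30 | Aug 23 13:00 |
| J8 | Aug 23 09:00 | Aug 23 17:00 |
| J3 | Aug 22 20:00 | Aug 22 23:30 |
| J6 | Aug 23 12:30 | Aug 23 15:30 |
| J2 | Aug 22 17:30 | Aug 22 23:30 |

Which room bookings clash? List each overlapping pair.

J1 & J2, J1 & J3, J2 & J3, J4 & J5, J4 & J7, J4 & J8, J5 & J6, J5 & J7, J5 & J8, J6 & J7, J6 & J8, J7 & J8

Sorted by start: J1, J2, J3, J4, J7, J8, J5, J6.
J2 starts before J1 ends → J1 and J2 overlap.
J3 starts before J1 ends → J1 and J3 overlap.
J4 starts after J1 ends; J1 is clear from here.
J3 starts before J2 ends → J2 and J3 overlap.
J4 starts after J2 ends; J2 is clear from here.
J4 starts after J3 ends; J3 is clear from here.
J7 starts before J4 ends → J4 and J7 overlap.
J8 starts before J4 ends → J4 and J8 overlap.
J5 starts before J4 ends → J4 and J5 overlap.
J6 starts after J4 ends.
J8 starts before J7 ends → J7 and J8 overlap.
J5 starts before J7 ends → J7 and J5 overlap.
J6 starts before J7 ends → J7 and J6 overlap.
J5 starts before J8 ends → J8 and J5 overlap.
J6 starts before J8 ends → J8 and J6 overlap.
J6 starts before J5 ends → J5 and J6 overlap.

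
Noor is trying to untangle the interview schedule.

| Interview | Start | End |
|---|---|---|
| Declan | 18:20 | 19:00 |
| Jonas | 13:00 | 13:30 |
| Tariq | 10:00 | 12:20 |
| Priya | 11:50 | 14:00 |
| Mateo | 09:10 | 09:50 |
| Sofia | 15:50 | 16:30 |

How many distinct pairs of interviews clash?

2

Sorted by start: Mateo, Tariq, Priya, Jonas, Sofia, Declan.
Tariq starts after Mateo ends; Mateo is clear from here.
Priya starts before Tariq ends → Tariq and Priya overlap.
Jonas starts after Tariq ends; Tariq is clear from here.
Jonas starts before Priya ends → Priya and Jonas overlap.
Sofia starts after Priya ends; Priya is clear from here.
Sofia starts after Jonas ends; Jonas is clear from here.
Declan starts after Sofia ends.
Overlapping pairs: Jonas & Priya, Priya & Tariq — 2 in total.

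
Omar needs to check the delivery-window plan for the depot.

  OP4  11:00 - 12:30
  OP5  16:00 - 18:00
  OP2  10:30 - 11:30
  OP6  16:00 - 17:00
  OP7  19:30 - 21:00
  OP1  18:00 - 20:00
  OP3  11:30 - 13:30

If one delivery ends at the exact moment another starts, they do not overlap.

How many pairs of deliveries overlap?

4

Sorted by start: OP2, OP4, OP3, OP5, OP6, OP1, OP7.
OP4 starts before OP2 ends → OP2 and OP4 overlap.
OP3 starts exactly when OP2 ends (back-to-back, no overlap), so nothing later overlaps OP2 either.
OP3 starts before OP4 ends → OP4 and OP3 overlap.
OP5 starts after OP4 ends, so nothing later overlaps OP4 either.
OP5 starts after OP3 ends, so nothing later overlaps OP3 either.
OP6 starts before OP5 ends → OP5 and OP6 overlap.
OP1 starts exactly when OP5 ends (back-to-back, no overlap), so nothing later overlaps OP5 either.
OP1 starts after OP6 ends, so nothing later overlaps OP6 either.
OP7 starts before OP1 ends → OP1 and OP7 overlap.
Overlapping pairs: OP1 & OP7, OP2 & OP4, OP3 & OP4, OP5 & OP6 — 4 in total.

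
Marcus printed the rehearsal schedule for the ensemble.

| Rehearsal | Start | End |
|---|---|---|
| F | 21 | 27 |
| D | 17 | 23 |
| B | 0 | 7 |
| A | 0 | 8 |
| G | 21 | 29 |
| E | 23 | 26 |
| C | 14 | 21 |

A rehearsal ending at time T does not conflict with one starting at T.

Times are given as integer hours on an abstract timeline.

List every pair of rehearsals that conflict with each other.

A & B, C & D, D & F, D & G, E & F, E & G, F & G

Two intervals overlap when each starts before the other ends.
Sorted by start: A, B, C, D, F, G, E.
B starts before A ends → A and B overlap.
C starts after A ends, so A has no further overlaps.
C starts after B ends, so B has no further overlaps.
D starts before C ends → C and D overlap.
F starts exactly when C ends (back-to-back, no overlap), so C has no further overlaps.
F starts before D ends → D and F overlap.
G starts before D ends → D and G overlap.
E starts exactly when D ends (back-to-back, no overlap).
G starts before F ends → F and G overlap.
E starts before F ends → F and E overlap.
E starts before G ends → G and E overlap.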